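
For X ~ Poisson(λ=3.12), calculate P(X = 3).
0.223519

We have X ~ Poisson(λ=3.12).

For a Poisson distribution, the PMF gives us the probability of each outcome.

Using the PMF formula:
P(X = 3) = 0.223519

Rounded to 4 decimal places: 0.2235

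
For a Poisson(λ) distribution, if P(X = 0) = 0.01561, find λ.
λ = 4.1598

For a Poisson(λ) distribution, the PMF at 0 is:
P(X = 0) = λ^0 e^(-λ) / 0! = e^(-λ)

Given P(X = 0) = 0.01561:
e^(-λ) = 0.01561
-λ = ln(0.01561)
λ = -ln(0.01561) = 4.1598

Verification: e^(-4.1598) = 0.01561 ✓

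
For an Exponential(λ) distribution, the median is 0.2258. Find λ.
λ = 3.0697

For X ~ Exponential(λ), the CDF is F(x) = 1 - e^(-λx).
The median m satisfies F(m) = 0.5:
1 - e^(-λm) = 0.5
e^(-λm) = 0.5
λm = ln(2)
m = ln(2) / λ

Given m = 0.2258:
λ = ln(2) / 0.2258 = 0.693147 / 0.2258 = 3.0697

Verification: ln(2) / 3.0697 = 0.2258 ✓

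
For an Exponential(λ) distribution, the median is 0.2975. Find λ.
λ = 2.3299

For X ~ Exponential(λ), the CDF is F(x) = 1 - e^(-λx).
The median m satisfies F(m) = 0.5:
1 - e^(-λm) = 0.5
e^(-λm) = 0.5
λm = ln(2)
m = ln(2) / λ

Given m = 0.2975:
λ = ln(2) / 0.2975 = 0.693147 / 0.2975 = 2.3299

Verification: ln(2) / 2.3299 = 0.2975 ✓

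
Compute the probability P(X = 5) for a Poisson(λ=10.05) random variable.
0.036897

We have X ~ Poisson(λ=10.05).

For a Poisson distribution, the PMF gives us the probability of each outcome.

Using the PMF formula:
P(X = 5) = 0.036897

Rounded to 4 decimal places: 0.0369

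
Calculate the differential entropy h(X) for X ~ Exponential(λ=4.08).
-0.4061 nats

We have X ~ Exponential(λ=4.08).

The differential entropy measures the uncertainty or information content of the distribution.

For an Exponential distribution with λ=4.08:
h(X) = -0.4061 nats

(In bits, this would be -0.5859 bits.)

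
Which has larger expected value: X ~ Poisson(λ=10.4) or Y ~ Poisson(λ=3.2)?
X has larger mean (10.4000 > 3.2000)

Compute the expected value for each distribution:

X ~ Poisson(λ=10.4):
E[X] = 10.4000

Y ~ Poisson(λ=3.2):
E[Y] = 3.2000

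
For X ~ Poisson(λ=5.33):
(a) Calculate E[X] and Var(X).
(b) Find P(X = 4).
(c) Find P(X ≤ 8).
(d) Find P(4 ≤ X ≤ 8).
(a) E[X] = 5.3300, Var(X) = 5.3300
(b) P(X = 4) = 0.162895
(c) P(X ≤ 8) = 0.908224
(d) P(4 ≤ X ≤ 8) = 0.686506

We have X ~ Poisson(λ=5.33).

(a) Moments:
E[X] = 5.3300
Var(X) = 5.3300
σ = √Var(X) = 2.3087

(b) Point probability using PMF:
P(X = 4) = 0.162895

(c) Cumulative probability using CDF:
P(X ≤ 8) = F(8) = 0.908224

(d) Range probability:
P(4 ≤ X ≤ 8) = P(X ≤ 8) - P(X ≤ 3)
                   = F(8) - F(3)
                   = 0.908224 - 0.221718
                   = 0.686506

This means approximately 68.7% of outcomes fall in the interval [4, 8].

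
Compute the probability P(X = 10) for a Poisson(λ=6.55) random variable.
0.057282

We have X ~ Poisson(λ=6.55).

For a Poisson distribution, the PMF gives us the probability of each outcome.

Using the PMF formula:
P(X = 10) = 0.057282

Rounded to 4 decimal places: 0.0573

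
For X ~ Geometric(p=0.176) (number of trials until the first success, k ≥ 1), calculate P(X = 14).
0.014209

We have X ~ Geometric(p=0.176) (number of trials until the first success, k ≥ 1).

For a Geometric distribution, the PMF gives us the probability of each outcome.

Using the PMF formula:
P(X = 14) = 0.014209

Rounded to 4 decimal places: 0.0142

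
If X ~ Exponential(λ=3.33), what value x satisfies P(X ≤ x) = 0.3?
0.1071

We have X ~ Exponential(λ=3.33).

We want to find x such that P(X ≤ x) = 0.3.

This is the 30th percentile, which means 30% of values fall below this point.

Using the inverse CDF (quantile function):
x = F⁻¹(0.3) = 0.1071

Verification: P(X ≤ 0.1071) = 0.3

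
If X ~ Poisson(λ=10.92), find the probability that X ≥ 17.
0.053043

We have X ~ Poisson(λ=10.92).

For discrete distributions, P(X ≥ 17) = 1 - P(X ≤ 16).

P(X ≤ 16) = 0.946957
P(X ≥ 17) = 1 - 0.946957 = 0.053043

So there's approximately a 5.3% chance that X is at least 17.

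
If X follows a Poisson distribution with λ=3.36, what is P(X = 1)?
0.116710

We have X ~ Poisson(λ=3.36).

For a Poisson distribution, the PMF gives us the probability of each outcome.

Using the PMF formula:
P(X = 1) = 0.116710

Rounded to 4 decimal places: 0.1167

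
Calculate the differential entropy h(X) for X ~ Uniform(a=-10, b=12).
3.0910 nats

We have X ~ Uniform(a=-10, b=12).

The differential entropy measures the uncertainty or information content of the distribution.

For a Uniform distribution with a=-10, b=12:
h(X) = 3.0910 nats

(In bits, this would be 4.4594 bits.)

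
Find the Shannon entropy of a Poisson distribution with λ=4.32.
2.1275 nats

We have X ~ Poisson(λ=4.32).

The Shannon entropy measures the uncertainty or information content of the distribution.

For a Poisson distribution with λ=4.32:
H(X) = 2.1275 nats

(In bits, this would be 3.0693 bits.)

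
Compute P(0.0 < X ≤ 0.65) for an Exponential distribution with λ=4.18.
0.933927

We have X ~ Exponential(λ=4.18).

To find P(0.0 < X ≤ 0.65), we use:
P(0.0 < X ≤ 0.65) = P(X ≤ 0.65) - P(X ≤ 0.0)
                 = F(0.65) - F(0.0)
                 = 0.933927 - 0.000000
                 = 0.933927

So there's approximately a 93.4% chance that X falls in this range.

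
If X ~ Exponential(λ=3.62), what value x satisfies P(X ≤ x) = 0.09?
0.0261

We have X ~ Exponential(λ=3.62).

We want to find x such that P(X ≤ x) = 0.09.

This is the 9th percentile, which means 9% of values fall below this point.

Using the inverse CDF (quantile function):
x = F⁻¹(0.09) = 0.0261

Verification: P(X ≤ 0.0261) = 0.09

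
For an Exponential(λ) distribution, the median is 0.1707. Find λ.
λ = 4.0606

For X ~ Exponential(λ), the CDF is F(x) = 1 - e^(-λx).
The median m satisfies F(m) = 0.5:
1 - e^(-λm) = 0.5
e^(-λm) = 0.5
λm = ln(2)
m = ln(2) / λ

Given m = 0.1707:
λ = ln(2) / 0.1707 = 0.693147 / 0.1707 = 4.0606

Verification: ln(2) / 4.0606 = 0.1707 ✓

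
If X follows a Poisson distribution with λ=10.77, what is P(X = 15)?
0.048909

We have X ~ Poisson(λ=10.77).

For a Poisson distribution, the PMF gives us the probability of each outcome.

Using the PMF formula:
P(X = 15) = 0.048909

Rounded to 4 decimal places: 0.0489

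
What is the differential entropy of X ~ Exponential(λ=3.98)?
-0.3813 nats

We have X ~ Exponential(λ=3.98).

The differential entropy measures the uncertainty or information content of the distribution.

For an Exponential distribution with λ=3.98:
h(X) = -0.3813 nats

(In bits, this would be -0.5501 bits.)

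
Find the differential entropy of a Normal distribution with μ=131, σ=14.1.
4.0651 nats

We have X ~ Normal(μ=131, σ=14.1).

The differential entropy measures the uncertainty or information content of the distribution.

For a Normal distribution with μ=131, σ=14.1:
h(X) = 4.0651 nats

(In bits, this would be 5.8647 bits.)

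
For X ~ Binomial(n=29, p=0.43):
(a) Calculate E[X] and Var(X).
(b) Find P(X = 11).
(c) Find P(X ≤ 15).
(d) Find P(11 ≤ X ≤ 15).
(a) E[X] = 12.4700, Var(X) = 7.1079
(b) P(X = 11) = 0.129701
(c) P(X ≤ 15) = 0.871802
(d) P(11 ≤ X ≤ 15) = 0.640250

We have X ~ Binomial(n=29, p=0.43).

(a) Moments:
E[X] = 12.4700
Var(X) = 7.1079
σ = √Var(X) = 2.6661

(b) Point probability using PMF:
P(X = 11) = 0.129701

(c) Cumulative probability using CDF:
P(X ≤ 15) = F(15) = 0.871802

(d) Range probability:
P(11 ≤ X ≤ 15) = P(X ≤ 15) - P(X ≤ 10)
                   = F(15) - F(10)
                   = 0.871802 - 0.231552
                   = 0.640250

This means approximately 64.0% of outcomes fall in the interval [11, 15].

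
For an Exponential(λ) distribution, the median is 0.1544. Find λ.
λ = 4.4893

For X ~ Exponential(λ), the CDF is F(x) = 1 - e^(-λx).
The median m satisfies F(m) = 0.5:
1 - e^(-λm) = 0.5
e^(-λm) = 0.5
λm = ln(2)
m = ln(2) / λ

Given m = 0.1544:
λ = ln(2) / 0.1544 = 0.693147 / 0.1544 = 4.4893

Verification: ln(2) / 4.4893 = 0.1544 ✓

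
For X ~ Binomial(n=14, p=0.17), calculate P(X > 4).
0.074075

We have X ~ Binomial(n=14, p=0.17).

P(X > 4) = 1 - P(X ≤ 4)
                = 1 - F(4)
                = 1 - 0.925925
                = 0.074075

So there's approximately a 7.4% chance that X exceeds 4.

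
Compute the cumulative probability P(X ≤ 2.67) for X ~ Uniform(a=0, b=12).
0.222500

We have X ~ Uniform(a=0, b=12).

The CDF gives us P(X ≤ k).

Using the CDF:
P(X ≤ 2.67) = 0.222500

This means there's approximately a 22.2% chance that X is at most 2.67.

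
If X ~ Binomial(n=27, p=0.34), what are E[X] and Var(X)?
E[X] = 9.1800, Var(X) = 6.0588

We have X ~ Binomial(n=27, p=0.34).

For a Binomial distribution with n=27, p=0.34:

Expected value:
E[X] = 9.1800

Variance:
Var(X) = 6.0588

Standard deviation:
σ = √Var(X) = 2.4615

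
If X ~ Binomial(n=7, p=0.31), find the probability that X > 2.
0.375717

We have X ~ Binomial(n=7, p=0.31).

P(X > 2) = 1 - P(X ≤ 2)
                = 1 - F(2)
                = 1 - 0.624283
                = 0.375717

So there's approximately a 37.6% chance that X exceeds 2.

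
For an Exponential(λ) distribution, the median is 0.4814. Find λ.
λ = 1.4399

For X ~ Exponential(λ), the CDF is F(x) = 1 - e^(-λx).
The median m satisfies F(m) = 0.5:
1 - e^(-λm) = 0.5
e^(-λm) = 0.5
λm = ln(2)
m = ln(2) / λ

Given m = 0.4814:
λ = ln(2) / 0.4814 = 0.693147 / 0.4814 = 1.4399

Verification: ln(2) / 1.4399 = 0.4814 ✓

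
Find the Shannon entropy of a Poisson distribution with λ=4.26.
2.1201 nats

We have X ~ Poisson(λ=4.26).

The Shannon entropy measures the uncertainty or information content of the distribution.

For a Poisson distribution with λ=4.26:
H(X) = 2.1201 nats

(In bits, this would be 3.0587 bits.)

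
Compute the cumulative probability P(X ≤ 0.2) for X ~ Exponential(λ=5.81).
0.687140

We have X ~ Exponential(λ=5.81).

The CDF gives us P(X ≤ k).

Using the CDF:
P(X ≤ 0.2) = 0.687140

This means there's approximately a 68.7% chance that X is at most 0.2.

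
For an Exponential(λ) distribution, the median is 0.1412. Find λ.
λ = 4.9090

For X ~ Exponential(λ), the CDF is F(x) = 1 - e^(-λx).
The median m satisfies F(m) = 0.5:
1 - e^(-λm) = 0.5
e^(-λm) = 0.5
λm = ln(2)
m = ln(2) / λ

Given m = 0.1412:
λ = ln(2) / 0.1412 = 0.693147 / 0.1412 = 4.9090

Verification: ln(2) / 4.9090 = 0.1412 ✓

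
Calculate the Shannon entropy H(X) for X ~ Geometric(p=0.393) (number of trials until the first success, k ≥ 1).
1.7050 nats

We have X ~ Geometric(p=0.393) (number of trials until the first success, k ≥ 1).

The Shannon entropy measures the uncertainty or information content of the distribution.

For a Geometric distribution with p=0.393 (number of trials until the first success, k ≥ 1):
H(X) = 1.7050 nats

(In bits, this would be 2.4598 bits.)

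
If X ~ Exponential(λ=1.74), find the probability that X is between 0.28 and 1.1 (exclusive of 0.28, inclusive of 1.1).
0.466855

We have X ~ Exponential(λ=1.74).

To find P(0.28 < X ≤ 1.1), we use:
P(0.28 < X ≤ 1.1) = P(X ≤ 1.1) - P(X ≤ 0.28)
                 = F(1.1) - F(0.28)
                 = 0.852511 - 0.385656
                 = 0.466855

So there's approximately a 46.7% chance that X falls in this range.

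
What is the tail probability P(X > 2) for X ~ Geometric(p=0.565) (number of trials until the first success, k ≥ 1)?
0.189225

We have X ~ Geometric(p=0.565) (number of trials until the first success, k ≥ 1).

P(X > 2) = 1 - P(X ≤ 2)
                = 1 - F(2)
                = 1 - 0.810775
                = 0.189225

So there's approximately a 18.9% chance that X exceeds 2.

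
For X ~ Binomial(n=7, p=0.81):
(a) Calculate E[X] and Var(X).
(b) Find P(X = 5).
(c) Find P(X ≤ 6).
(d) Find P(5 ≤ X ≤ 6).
(a) E[X] = 5.6700, Var(X) = 1.0773
(b) P(X = 5) = 0.264333
(c) P(X ≤ 6) = 0.771232
(d) P(5 ≤ X ≤ 6) = 0.639964

We have X ~ Binomial(n=7, p=0.81).

(a) Moments:
E[X] = 5.6700
Var(X) = 1.0773
σ = √Var(X) = 1.0379

(b) Point probability using PMF:
P(X = 5) = 0.264333

(c) Cumulative probability using CDF:
P(X ≤ 6) = F(6) = 0.771232

(d) Range probability:
P(5 ≤ X ≤ 6) = P(X ≤ 6) - P(X ≤ 4)
                   = F(6) - F(4)
                   = 0.771232 - 0.131268
                   = 0.639964

This means approximately 64.0% of outcomes fall in the interval [5, 6].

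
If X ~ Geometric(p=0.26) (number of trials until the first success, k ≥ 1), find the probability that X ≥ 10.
0.066540

We have X ~ Geometric(p=0.26) (number of trials until the first success, k ≥ 1).

For discrete distributions, P(X ≥ 10) = 1 - P(X ≤ 9).

P(X ≤ 9) = 0.933460
P(X ≥ 10) = 1 - 0.933460 = 0.066540

So there's approximately a 6.7% chance that X is at least 10.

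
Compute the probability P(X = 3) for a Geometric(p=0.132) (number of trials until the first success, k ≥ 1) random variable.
0.099452

We have X ~ Geometric(p=0.132) (number of trials until the first success, k ≥ 1).

For a Geometric distribution, the PMF gives us the probability of each outcome.

Using the PMF formula:
P(X = 3) = 0.099452

Rounded to 4 decimal places: 0.0995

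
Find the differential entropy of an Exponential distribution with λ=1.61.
0.5238 nats

We have X ~ Exponential(λ=1.61).

The differential entropy measures the uncertainty or information content of the distribution.

For an Exponential distribution with λ=1.61:
h(X) = 0.5238 nats

(In bits, this would be 0.7556 bits.)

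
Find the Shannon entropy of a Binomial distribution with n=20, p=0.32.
2.1511 nats

We have X ~ Binomial(n=20, p=0.32).

The Shannon entropy measures the uncertainty or information content of the distribution.

For a Binomial distribution with n=20, p=0.32:
H(X) = 2.1511 nats

(In bits, this would be 3.1035 bits.)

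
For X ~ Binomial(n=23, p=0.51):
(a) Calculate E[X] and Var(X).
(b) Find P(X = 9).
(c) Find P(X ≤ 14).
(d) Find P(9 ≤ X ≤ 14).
(a) E[X] = 11.7300, Var(X) = 5.7477
(b) P(X = 9) = 0.087740
(c) P(X ≤ 14) = 0.876378
(d) P(9 ≤ X ≤ 14) = 0.787858

We have X ~ Binomial(n=23, p=0.51).

(a) Moments:
E[X] = 11.7300
Var(X) = 5.7477
σ = √Var(X) = 2.3974

(b) Point probability using PMF:
P(X = 9) = 0.087740

(c) Cumulative probability using CDF:
P(X ≤ 14) = F(14) = 0.876378

(d) Range probability:
P(9 ≤ X ≤ 14) = P(X ≤ 14) - P(X ≤ 8)
                   = F(14) - F(8)
                   = 0.876378 - 0.088520
                   = 0.787858

This means approximately 78.8% of outcomes fall in the interval [9, 14].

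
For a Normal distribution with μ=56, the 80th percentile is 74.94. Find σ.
σ = 22.5042

For X ~ Normal(μ, σ), the p-th percentile satisfies x = μ + z_p × σ,
where z_p = Φ⁻¹(p) is the standard normal quantile.

Step 1: z_{0.8} = Φ⁻¹(0.8) = 0.8416

Step 2: Solve for σ:
74.94 = 56 + 0.8416 × σ
σ = (74.94 - 56) / 0.8416
σ = 18.94 / 0.8416
σ = 22.5042

Verification: μ + z × σ = 56 + 0.8416 × 22.5042 = 74.94 ✓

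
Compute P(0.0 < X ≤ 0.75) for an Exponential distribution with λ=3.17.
0.907218

We have X ~ Exponential(λ=3.17).

To find P(0.0 < X ≤ 0.75), we use:
P(0.0 < X ≤ 0.75) = P(X ≤ 0.75) - P(X ≤ 0.0)
                 = F(0.75) - F(0.0)
                 = 0.907218 - 0.000000
                 = 0.907218

So there's approximately a 90.7% chance that X falls in this range.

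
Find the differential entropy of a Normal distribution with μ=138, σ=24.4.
4.6135 nats

We have X ~ Normal(μ=138, σ=24.4).

The differential entropy measures the uncertainty or information content of the distribution.

For a Normal distribution with μ=138, σ=24.4:
h(X) = 4.6135 nats

(In bits, this would be 6.6559 bits.)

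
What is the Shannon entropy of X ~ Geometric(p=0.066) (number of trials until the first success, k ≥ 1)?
3.6843 nats

We have X ~ Geometric(p=0.066) (number of trials until the first success, k ≥ 1).

The Shannon entropy measures the uncertainty or information content of the distribution.

For a Geometric distribution with p=0.066 (number of trials until the first success, k ≥ 1):
H(X) = 3.6843 nats

(In bits, this would be 5.3154 bits.)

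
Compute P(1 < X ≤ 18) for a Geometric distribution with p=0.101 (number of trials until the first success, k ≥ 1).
0.751879

We have X ~ Geometric(p=0.101) (number of trials until the first success, k ≥ 1).

To find P(1 < X ≤ 18), we use:
P(1 < X ≤ 18) = P(X ≤ 18) - P(X ≤ 1)
                 = F(18) - F(1)
                 = 0.852879 - 0.101000
                 = 0.751879

So there's approximately a 75.2% chance that X falls in this range.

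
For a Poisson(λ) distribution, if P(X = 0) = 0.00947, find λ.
λ = 4.6596

For a Poisson(λ) distribution, the PMF at 0 is:
P(X = 0) = λ^0 e^(-λ) / 0! = e^(-λ)

Given P(X = 0) = 0.00947:
e^(-λ) = 0.00947
-λ = ln(0.00947)
λ = -ln(0.00947) = 4.6596

Verification: e^(-4.6596) = 0.00947 ✓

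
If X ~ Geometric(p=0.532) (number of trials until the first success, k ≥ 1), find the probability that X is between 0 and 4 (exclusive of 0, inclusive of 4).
0.952028

We have X ~ Geometric(p=0.532) (number of trials until the first success, k ≥ 1).

To find P(0 < X ≤ 4), we use:
P(0 < X ≤ 4) = P(X ≤ 4) - P(X ≤ 0)
                 = F(4) - F(0)
                 = 0.952028 - 0.000000
                 = 0.952028

So there's approximately a 95.2% chance that X falls in this range.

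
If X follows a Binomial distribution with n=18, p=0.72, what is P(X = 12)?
0.173624

We have X ~ Binomial(n=18, p=0.72).

For a Binomial distribution, the PMF gives us the probability of each outcome.

Using the PMF formula:
P(X = 12) = 0.173624

Rounded to 4 decimal places: 0.1736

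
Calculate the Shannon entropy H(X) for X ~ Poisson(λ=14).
2.7323 nats

We have X ~ Poisson(λ=14).

The Shannon entropy measures the uncertainty or information content of the distribution.

For a Poisson distribution with λ=14:
H(X) = 2.7323 nats

(In bits, this would be 3.9418 bits.)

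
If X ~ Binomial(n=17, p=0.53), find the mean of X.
9.0100

We have X ~ Binomial(n=17, p=0.53).

For a Binomial distribution with n=17, p=0.53:
E[X] = 9.0100

This is the expected (average) value of X.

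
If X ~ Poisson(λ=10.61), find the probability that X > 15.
0.073264

We have X ~ Poisson(λ=10.61).

P(X > 15) = 1 - P(X ≤ 15)
                = 1 - F(15)
                = 1 - 0.926736
                = 0.073264

So there's approximately a 7.3% chance that X exceeds 15.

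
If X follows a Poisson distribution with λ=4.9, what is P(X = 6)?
0.143153

We have X ~ Poisson(λ=4.9).

For a Poisson distribution, the PMF gives us the probability of each outcome.

Using the PMF formula:
P(X = 6) = 0.143153

Rounded to 4 decimal places: 0.1432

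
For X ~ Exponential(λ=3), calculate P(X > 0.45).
0.259240

We have X ~ Exponential(λ=3).

P(X > 0.45) = 1 - P(X ≤ 0.45)
                = 1 - F(0.45)
                = 1 - 0.740760
                = 0.259240

So there's approximately a 25.9% chance that X exceeds 0.45.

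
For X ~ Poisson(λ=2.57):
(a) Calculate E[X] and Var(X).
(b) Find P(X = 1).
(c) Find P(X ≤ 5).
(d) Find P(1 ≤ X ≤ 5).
(a) E[X] = 2.5700, Var(X) = 2.5700
(b) P(X = 1) = 0.196696
(c) P(X ≤ 5) = 0.953139
(d) P(1 ≤ X ≤ 5) = 0.876603

We have X ~ Poisson(λ=2.57).

(a) Moments:
E[X] = 2.5700
Var(X) = 2.5700
σ = √Var(X) = 1.6031

(b) Point probability using PMF:
P(X = 1) = 0.196696

(c) Cumulative probability using CDF:
P(X ≤ 5) = F(5) = 0.953139

(d) Range probability:
P(1 ≤ X ≤ 5) = P(X ≤ 5) - P(X ≤ 0)
                   = F(5) - F(0)
                   = 0.953139 - 0.076536
                   = 0.876603

This means approximately 87.7% of outcomes fall in the interval [1, 5].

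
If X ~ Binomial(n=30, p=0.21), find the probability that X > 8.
0.161116

We have X ~ Binomial(n=30, p=0.21).

P(X > 8) = 1 - P(X ≤ 8)
                = 1 - F(8)
                = 1 - 0.838884
                = 0.161116

So there's approximately a 16.1% chance that X exceeds 8.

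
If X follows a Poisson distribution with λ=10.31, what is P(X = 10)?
0.124522

We have X ~ Poisson(λ=10.31).

For a Poisson distribution, the PMF gives us the probability of each outcome.

Using the PMF formula:
P(X = 10) = 0.124522

Rounded to 4 decimal places: 0.1245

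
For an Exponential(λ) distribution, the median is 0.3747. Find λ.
λ = 1.8499

For X ~ Exponential(λ), the CDF is F(x) = 1 - e^(-λx).
The median m satisfies F(m) = 0.5:
1 - e^(-λm) = 0.5
e^(-λm) = 0.5
λm = ln(2)
m = ln(2) / λ

Given m = 0.3747:
λ = ln(2) / 0.3747 = 0.693147 / 0.3747 = 1.8499

Verification: ln(2) / 1.8499 = 0.3747 ✓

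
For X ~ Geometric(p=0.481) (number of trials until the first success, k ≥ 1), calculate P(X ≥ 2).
0.519000

We have X ~ Geometric(p=0.481) (number of trials until the first success, k ≥ 1).

For discrete distributions, P(X ≥ 2) = 1 - P(X ≤ 1).

P(X ≤ 1) = 0.481000
P(X ≥ 2) = 1 - 0.481000 = 0.519000

So there's approximately a 51.9% chance that X is at least 2.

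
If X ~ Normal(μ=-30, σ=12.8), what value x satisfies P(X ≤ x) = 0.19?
-41.2371

We have X ~ Normal(μ=-30, σ=12.8).

We want to find x such that P(X ≤ x) = 0.19.

This is the 19th percentile, which means 19% of values fall below this point.

Using the inverse CDF (quantile function):
x = F⁻¹(0.19) = -41.2371

Verification: P(X ≤ -41.2371) = 0.19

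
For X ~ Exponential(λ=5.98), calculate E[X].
0.1672

We have X ~ Exponential(λ=5.98).

For an Exponential distribution with λ=5.98:
E[X] = 0.1672

This is the expected (average) value of X.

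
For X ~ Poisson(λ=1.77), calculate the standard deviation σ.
1.3304

We have X ~ Poisson(λ=1.77).

For a Poisson distribution with λ=1.77:
σ = √Var(X) = 1.3304

The standard deviation is the square root of the variance.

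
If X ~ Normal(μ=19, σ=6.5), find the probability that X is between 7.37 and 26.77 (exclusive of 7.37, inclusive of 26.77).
0.847243

We have X ~ Normal(μ=19, σ=6.5).

To find P(7.37 < X ≤ 26.77), we use:
P(7.37 < X ≤ 26.77) = P(X ≤ 26.77) - P(X ≤ 7.37)
                 = F(26.77) - F(7.37)
                 = 0.884032 - 0.036789
                 = 0.847243

So there's approximately a 84.7% chance that X falls in this range.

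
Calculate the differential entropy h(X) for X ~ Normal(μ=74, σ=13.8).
4.0436 nats

We have X ~ Normal(μ=74, σ=13.8).

The differential entropy measures the uncertainty or information content of the distribution.

For a Normal distribution with μ=74, σ=13.8:
h(X) = 4.0436 nats

(In bits, this would be 5.8337 bits.)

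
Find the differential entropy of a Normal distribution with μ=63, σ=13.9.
4.0508 nats

We have X ~ Normal(μ=63, σ=13.9).

The differential entropy measures the uncertainty or information content of the distribution.

For a Normal distribution with μ=63, σ=13.9:
h(X) = 4.0508 nats

(In bits, this would be 5.8441 bits.)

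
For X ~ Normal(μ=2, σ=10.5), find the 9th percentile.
-12.0779

We have X ~ Normal(μ=2, σ=10.5).

We want to find x such that P(X ≤ x) = 0.09.

This is the 9th percentile, which means 9% of values fall below this point.

Using the inverse CDF (quantile function):
x = F⁻¹(0.09) = -12.0779

Verification: P(X ≤ -12.0779) = 0.09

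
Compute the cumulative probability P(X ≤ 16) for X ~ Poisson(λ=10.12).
0.970260

We have X ~ Poisson(λ=10.12).

The CDF gives us P(X ≤ k).

Using the CDF:
P(X ≤ 16) = 0.970260

This means there's approximately a 97.0% chance that X is at most 16.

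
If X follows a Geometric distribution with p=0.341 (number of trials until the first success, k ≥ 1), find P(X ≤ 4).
0.811400

We have X ~ Geometric(p=0.341) (number of trials until the first success, k ≥ 1).

The CDF gives us P(X ≤ k).

Using the CDF:
P(X ≤ 4) = 0.811400

This means there's approximately a 81.1% chance that X is at most 4.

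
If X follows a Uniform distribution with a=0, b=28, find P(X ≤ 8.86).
0.316429

We have X ~ Uniform(a=0, b=28).

The CDF gives us P(X ≤ k).

Using the CDF:
P(X ≤ 8.86) = 0.316429

This means there's approximately a 31.6% chance that X is at most 8.86.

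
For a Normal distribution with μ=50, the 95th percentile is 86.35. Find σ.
σ = 22.0992

For X ~ Normal(μ, σ), the p-th percentile satisfies x = μ + z_p × σ,
where z_p = Φ⁻¹(p) is the standard normal quantile.

Step 1: z_{0.95} = Φ⁻¹(0.95) = 1.6449

Step 2: Solve for σ:
86.35 = 50 + 1.6449 × σ
σ = (86.35 - 50) / 1.6449
σ = 36.35 / 1.6449
σ = 22.0992

Verification: μ + z × σ = 50 + 1.6449 × 22.0992 = 86.35 ✓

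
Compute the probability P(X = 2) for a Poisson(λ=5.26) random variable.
0.071871

We have X ~ Poisson(λ=5.26).

For a Poisson distribution, the PMF gives us the probability of each outcome.

Using the PMF formula:
P(X = 2) = 0.071871

Rounded to 4 decimal places: 0.0719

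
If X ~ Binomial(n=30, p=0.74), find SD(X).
2.4025

We have X ~ Binomial(n=30, p=0.74).

For a Binomial distribution with n=30, p=0.74:
σ = √Var(X) = 2.4025

The standard deviation is the square root of the variance.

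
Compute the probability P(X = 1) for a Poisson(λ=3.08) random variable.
0.141555

We have X ~ Poisson(λ=3.08).

For a Poisson distribution, the PMF gives us the probability of each outcome.

Using the PMF formula:
P(X = 1) = 0.141555

Rounded to 4 decimal places: 0.1416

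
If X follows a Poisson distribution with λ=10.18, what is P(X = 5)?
0.034549

We have X ~ Poisson(λ=10.18).

For a Poisson distribution, the PMF gives us the probability of each outcome.

Using the PMF formula:
P(X = 5) = 0.034549

Rounded to 4 decimal places: 0.0345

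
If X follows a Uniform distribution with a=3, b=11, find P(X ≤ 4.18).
0.147500

We have X ~ Uniform(a=3, b=11).

The CDF gives us P(X ≤ k).

Using the CDF:
P(X ≤ 4.18) = 0.147500

This means there's approximately a 14.7% chance that X is at most 4.18.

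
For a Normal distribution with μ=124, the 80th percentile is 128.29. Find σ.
σ = 5.0973

For X ~ Normal(μ, σ), the p-th percentile satisfies x = μ + z_p × σ,
where z_p = Φ⁻¹(p) is the standard normal quantile.

Step 1: z_{0.8} = Φ⁻¹(0.8) = 0.8416

Step 2: Solve for σ:
128.29 = 124 + 0.8416 × σ
σ = (128.29 - 124) / 0.8416
σ = 4.29 / 0.8416
σ = 5.0973

Verification: μ + z × σ = 124 + 0.8416 × 5.0973 = 128.29 ✓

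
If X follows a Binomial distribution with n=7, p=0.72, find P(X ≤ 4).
0.308073

We have X ~ Binomial(n=7, p=0.72).

The CDF gives us P(X ≤ k).

Using the CDF:
P(X ≤ 4) = 0.308073

This means there's approximately a 30.8% chance that X is at most 4.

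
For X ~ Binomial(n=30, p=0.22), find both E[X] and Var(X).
E[X] = 6.6000, Var(X) = 5.1480

We have X ~ Binomial(n=30, p=0.22).

For a Binomial distribution with n=30, p=0.22:

Expected value:
E[X] = 6.6000

Variance:
Var(X) = 5.1480

Standard deviation:
σ = √Var(X) = 2.2689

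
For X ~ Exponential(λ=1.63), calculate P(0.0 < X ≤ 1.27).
0.873827

We have X ~ Exponential(λ=1.63).

To find P(0.0 < X ≤ 1.27), we use:
P(0.0 < X ≤ 1.27) = P(X ≤ 1.27) - P(X ≤ 0.0)
                 = F(1.27) - F(0.0)
                 = 0.873827 - 0.000000
                 = 0.873827

So there's approximately a 87.4% chance that X falls in this range.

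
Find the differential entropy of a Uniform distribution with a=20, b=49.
3.3673 nats

We have X ~ Uniform(a=20, b=49).

The differential entropy measures the uncertainty or information content of the distribution.

For a Uniform distribution with a=20, b=49:
h(X) = 3.3673 nats

(In bits, this would be 4.8580 bits.)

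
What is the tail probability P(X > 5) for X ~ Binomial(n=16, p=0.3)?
0.340218

We have X ~ Binomial(n=16, p=0.3).

P(X > 5) = 1 - P(X ≤ 5)
                = 1 - F(5)
                = 1 - 0.659782
                = 0.340218

So there's approximately a 34.0% chance that X exceeds 5.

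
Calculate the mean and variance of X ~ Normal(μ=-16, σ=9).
E[X] = -16.0000, Var(X) = 81.0000

We have X ~ Normal(μ=-16, σ=9).

For a Normal distribution with μ=-16, σ=9:

Expected value:
E[X] = -16.0000

Variance:
Var(X) = 81.0000

Standard deviation:
σ = √Var(X) = 9.0000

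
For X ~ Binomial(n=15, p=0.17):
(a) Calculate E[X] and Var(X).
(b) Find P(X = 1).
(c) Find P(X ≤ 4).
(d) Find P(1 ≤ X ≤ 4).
(a) E[X] = 2.5500, Var(X) = 2.1165
(b) P(X = 1) = 0.187773
(c) P(X ≤ 4) = 0.903873
(d) P(1 ≤ X ≤ 4) = 0.842754

We have X ~ Binomial(n=15, p=0.17).

(a) Moments:
E[X] = 2.5500
Var(X) = 2.1165
σ = √Var(X) = 1.4548

(b) Point probability using PMF:
P(X = 1) = 0.187773

(c) Cumulative probability using CDF:
P(X ≤ 4) = F(4) = 0.903873

(d) Range probability:
P(1 ≤ X ≤ 4) = P(X ≤ 4) - P(X ≤ 0)
                   = F(4) - F(0)
                   = 0.903873 - 0.061118
                   = 0.842754

This means approximately 84.3% of outcomes fall in the interval [1, 4].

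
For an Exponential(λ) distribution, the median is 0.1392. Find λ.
λ = 4.9795

For X ~ Exponential(λ), the CDF is F(x) = 1 - e^(-λx).
The median m satisfies F(m) = 0.5:
1 - e^(-λm) = 0.5
e^(-λm) = 0.5
λm = ln(2)
m = ln(2) / λ

Given m = 0.1392:
λ = ln(2) / 0.1392 = 0.693147 / 0.1392 = 4.9795

Verification: ln(2) / 4.9795 = 0.1392 ✓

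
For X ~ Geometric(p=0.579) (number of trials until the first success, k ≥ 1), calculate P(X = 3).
0.102623

We have X ~ Geometric(p=0.579) (number of trials until the first success, k ≥ 1).

For a Geometric distribution, the PMF gives us the probability of each outcome.

Using the PMF formula:
P(X = 3) = 0.102623

Rounded to 4 decimal places: 0.1026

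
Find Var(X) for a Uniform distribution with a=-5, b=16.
36.7500

We have X ~ Uniform(a=-5, b=16).

For a Uniform distribution with a=-5, b=16:
Var(X) = 36.7500

The variance measures the spread of the distribution around the mean.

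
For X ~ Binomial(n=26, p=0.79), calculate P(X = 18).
0.084879

We have X ~ Binomial(n=26, p=0.79).

For a Binomial distribution, the PMF gives us the probability of each outcome.

Using the PMF formula:
P(X = 18) = 0.084879

Rounded to 4 decimal places: 0.0849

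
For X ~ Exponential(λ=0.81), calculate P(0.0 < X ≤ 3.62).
0.946720

We have X ~ Exponential(λ=0.81).

To find P(0.0 < X ≤ 3.62), we use:
P(0.0 < X ≤ 3.62) = P(X ≤ 3.62) - P(X ≤ 0.0)
                 = F(3.62) - F(0.0)
                 = 0.946720 - 0.000000
                 = 0.946720

So there's approximately a 94.7% chance that X falls in this range.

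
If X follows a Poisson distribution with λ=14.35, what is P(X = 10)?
0.059790

We have X ~ Poisson(λ=14.35).

For a Poisson distribution, the PMF gives us the probability of each outcome.

Using the PMF formula:
P(X = 10) = 0.059790

Rounded to 4 decimal places: 0.0598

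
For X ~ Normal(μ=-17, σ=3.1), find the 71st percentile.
-15.2845

We have X ~ Normal(μ=-17, σ=3.1).

We want to find x such that P(X ≤ x) = 0.71.

This is the 71st percentile, which means 71% of values fall below this point.

Using the inverse CDF (quantile function):
x = F⁻¹(0.71) = -15.2845

Verification: P(X ≤ -15.2845) = 0.71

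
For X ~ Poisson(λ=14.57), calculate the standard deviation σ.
3.8171

We have X ~ Poisson(λ=14.57).

For a Poisson distribution with λ=14.57:
σ = √Var(X) = 3.8171

The standard deviation is the square root of the variance.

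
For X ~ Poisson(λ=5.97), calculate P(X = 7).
0.136978

We have X ~ Poisson(λ=5.97).

For a Poisson distribution, the PMF gives us the probability of each outcome.

Using the PMF formula:
P(X = 7) = 0.136978

Rounded to 4 decimal places: 0.1370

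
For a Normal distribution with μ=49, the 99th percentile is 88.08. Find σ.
σ = 16.7989

For X ~ Normal(μ, σ), the p-th percentile satisfies x = μ + z_p × σ,
where z_p = Φ⁻¹(p) is the standard normal quantile.

Step 1: z_{0.99} = Φ⁻¹(0.99) = 2.3263

Step 2: Solve for σ:
88.08 = 49 + 2.3263 × σ
σ = (88.08 - 49) / 2.3263
σ = 39.08 / 2.3263
σ = 16.7989

Verification: μ + z × σ = 49 + 2.3263 × 16.7989 = 88.08 ✓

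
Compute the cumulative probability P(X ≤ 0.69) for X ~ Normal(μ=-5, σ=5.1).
0.867722

We have X ~ Normal(μ=-5, σ=5.1).

The CDF gives us P(X ≤ k).

Using the CDF:
P(X ≤ 0.69) = 0.867722

This means there's approximately a 86.8% chance that X is at most 0.69.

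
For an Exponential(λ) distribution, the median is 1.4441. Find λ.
λ = 0.4800

For X ~ Exponential(λ), the CDF is F(x) = 1 - e^(-λx).
The median m satisfies F(m) = 0.5:
1 - e^(-λm) = 0.5
e^(-λm) = 0.5
λm = ln(2)
m = ln(2) / λ

Given m = 1.4441:
λ = ln(2) / 1.4441 = 0.693147 / 1.4441 = 0.4800

Verification: ln(2) / 0.4800 = 1.4441 ✓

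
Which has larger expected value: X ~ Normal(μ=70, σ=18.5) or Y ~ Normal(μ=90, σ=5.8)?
Y has larger mean (90.0000 > 70.0000)

Compute the expected value for each distribution:

X ~ Normal(μ=70, σ=18.5):
E[X] = 70.0000

Y ~ Normal(μ=90, σ=5.8):
E[Y] = 90.0000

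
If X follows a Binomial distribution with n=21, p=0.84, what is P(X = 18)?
0.236178

We have X ~ Binomial(n=21, p=0.84).

For a Binomial distribution, the PMF gives us the probability of each outcome.

Using the PMF formula:
P(X = 18) = 0.236178

Rounded to 4 decimal places: 0.2362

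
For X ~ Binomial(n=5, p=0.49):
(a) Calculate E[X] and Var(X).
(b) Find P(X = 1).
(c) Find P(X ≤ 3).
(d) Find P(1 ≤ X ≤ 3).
(a) E[X] = 2.4500, Var(X) = 1.2495
(b) P(X = 1) = 0.165747
(c) P(X ≤ 3) = 0.824750
(d) P(1 ≤ X ≤ 3) = 0.790248

We have X ~ Binomial(n=5, p=0.49).

(a) Moments:
E[X] = 2.4500
Var(X) = 1.2495
σ = √Var(X) = 1.1178

(b) Point probability using PMF:
P(X = 1) = 0.165747

(c) Cumulative probability using CDF:
P(X ≤ 3) = F(3) = 0.824750

(d) Range probability:
P(1 ≤ X ≤ 3) = P(X ≤ 3) - P(X ≤ 0)
                   = F(3) - F(0)
                   = 0.824750 - 0.034503
                   = 0.790248

This means approximately 79.0% of outcomes fall in the interval [1, 3].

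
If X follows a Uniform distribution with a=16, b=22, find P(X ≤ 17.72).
0.286667

We have X ~ Uniform(a=16, b=22).

The CDF gives us P(X ≤ k).

Using the CDF:
P(X ≤ 17.72) = 0.286667

This means there's approximately a 28.7% chance that X is at most 17.72.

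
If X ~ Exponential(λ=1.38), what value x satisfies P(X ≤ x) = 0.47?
0.4601

We have X ~ Exponential(λ=1.38).

We want to find x such that P(X ≤ x) = 0.47.

This is the 47th percentile, which means 47% of values fall below this point.

Using the inverse CDF (quantile function):
x = F⁻¹(0.47) = 0.4601

Verification: P(X ≤ 0.4601) = 0.47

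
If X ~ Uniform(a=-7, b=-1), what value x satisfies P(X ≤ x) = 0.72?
-2.6800

We have X ~ Uniform(a=-7, b=-1).

We want to find x such that P(X ≤ x) = 0.72.

This is the 72nd percentile, which means 72% of values fall below this point.

Using the inverse CDF (quantile function):
x = F⁻¹(0.72) = -2.6800

Verification: P(X ≤ -2.6800) = 0.72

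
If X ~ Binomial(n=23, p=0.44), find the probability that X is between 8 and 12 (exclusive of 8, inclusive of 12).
0.591230

We have X ~ Binomial(n=23, p=0.44).

To find P(8 < X ≤ 12), we use:
P(8 < X ≤ 12) = P(X ≤ 12) - P(X ≤ 8)
                 = F(12) - F(8)
                 = 0.841279 - 0.250050
                 = 0.591230

So there's approximately a 59.1% chance that X falls in this range.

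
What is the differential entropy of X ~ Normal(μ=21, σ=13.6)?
4.0290 nats

We have X ~ Normal(μ=21, σ=13.6).

The differential entropy measures the uncertainty or information content of the distribution.

For a Normal distribution with μ=21, σ=13.6:
h(X) = 4.0290 nats

(In bits, this would be 5.8126 bits.)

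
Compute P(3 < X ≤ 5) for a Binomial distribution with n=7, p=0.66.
0.565040

We have X ~ Binomial(n=7, p=0.66).

To find P(3 < X ≤ 5), we use:
P(3 < X ≤ 5) = P(X ≤ 5) - P(X ≤ 3)
                 = F(5) - F(3)
                 = 0.748732 - 0.183692
                 = 0.565040

So there's approximately a 56.5% chance that X falls in this range.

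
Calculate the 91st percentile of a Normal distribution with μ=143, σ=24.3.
175.5803

We have X ~ Normal(μ=143, σ=24.3).

We want to find x such that P(X ≤ x) = 0.91.

This is the 91st percentile, which means 91% of values fall below this point.

Using the inverse CDF (quantile function):
x = F⁻¹(0.91) = 175.5803

Verification: P(X ≤ 175.5803) = 0.91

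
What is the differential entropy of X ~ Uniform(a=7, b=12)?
1.6094 nats

We have X ~ Uniform(a=7, b=12).

The differential entropy measures the uncertainty or information content of the distribution.

For a Uniform distribution with a=7, b=12:
h(X) = 1.6094 nats

(In bits, this would be 2.3219 bits.)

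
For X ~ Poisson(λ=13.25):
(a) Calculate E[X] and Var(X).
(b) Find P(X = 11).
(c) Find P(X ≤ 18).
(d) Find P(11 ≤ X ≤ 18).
(a) E[X] = 13.2500, Var(X) = 13.2500
(b) P(X = 11) = 0.097458
(c) P(X ≤ 18) = 0.919760
(d) P(11 ≤ X ≤ 18) = 0.688926

We have X ~ Poisson(λ=13.25).

(a) Moments:
E[X] = 13.2500
Var(X) = 13.2500
σ = √Var(X) = 3.6401

(b) Point probability using PMF:
P(X = 11) = 0.097458

(c) Cumulative probability using CDF:
P(X ≤ 18) = F(18) = 0.919760

(d) Range probability:
P(11 ≤ X ≤ 18) = P(X ≤ 18) - P(X ≤ 10)
                   = F(18) - F(10)
                   = 0.919760 - 0.230835
                   = 0.688926

This means approximately 68.9% of outcomes fall in the interval [11, 18].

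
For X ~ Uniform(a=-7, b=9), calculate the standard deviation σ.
4.6188

We have X ~ Uniform(a=-7, b=9).

For a Uniform distribution with a=-7, b=9:
σ = √Var(X) = 4.6188

The standard deviation is the square root of the variance.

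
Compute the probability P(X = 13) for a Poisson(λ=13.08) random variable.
0.109913

We have X ~ Poisson(λ=13.08).

For a Poisson distribution, the PMF gives us the probability of each outcome.

Using the PMF formula:
P(X = 13) = 0.109913

Rounded to 4 decimal places: 0.1099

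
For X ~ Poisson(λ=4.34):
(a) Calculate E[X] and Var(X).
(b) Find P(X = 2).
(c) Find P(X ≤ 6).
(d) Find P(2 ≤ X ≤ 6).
(a) E[X] = 4.3400, Var(X) = 4.3400
(b) P(X = 2) = 0.122775
(c) P(X ≤ 6) = 0.850987
(d) P(2 ≤ X ≤ 6) = 0.781372

We have X ~ Poisson(λ=4.34).

(a) Moments:
E[X] = 4.3400
Var(X) = 4.3400
σ = √Var(X) = 2.0833

(b) Point probability using PMF:
P(X = 2) = 0.122775

(c) Cumulative probability using CDF:
P(X ≤ 6) = F(6) = 0.850987

(d) Range probability:
P(2 ≤ X ≤ 6) = P(X ≤ 6) - P(X ≤ 1)
                   = F(6) - F(1)
                   = 0.850987 - 0.069615
                   = 0.781372

This means approximately 78.1% of outcomes fall in the interval [2, 6].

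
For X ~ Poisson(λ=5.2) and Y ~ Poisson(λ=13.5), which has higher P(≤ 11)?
X has higher probability (P(X ≤ 11) = 0.9927 > P(Y ≤ 11) = 0.3045)

Compute P(≤ 11) for each distribution:

X ~ Poisson(λ=5.2):
P(X ≤ 11) = 0.9927

Y ~ Poisson(λ=13.5):
P(Y ≤ 11) = 0.3045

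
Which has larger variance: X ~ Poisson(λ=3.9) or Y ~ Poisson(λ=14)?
Y has larger variance (14.0000 > 3.9000)

Compute the variance for each distribution:

X ~ Poisson(λ=3.9):
Var(X) = 3.9000

Y ~ Poisson(λ=14):
Var(Y) = 14.0000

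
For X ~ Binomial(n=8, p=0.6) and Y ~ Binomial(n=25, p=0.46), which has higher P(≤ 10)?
X has higher probability (P(X ≤ 10) = 1.0000 > P(Y ≤ 10) = 0.3462)

Compute P(≤ 10) for each distribution:

X ~ Binomial(n=8, p=0.6):
P(X ≤ 10) = 1.0000

Y ~ Binomial(n=25, p=0.46):
P(Y ≤ 10) = 0.3462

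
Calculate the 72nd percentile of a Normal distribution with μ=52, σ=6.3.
55.6719

We have X ~ Normal(μ=52, σ=6.3).

We want to find x such that P(X ≤ x) = 0.72.

This is the 72nd percentile, which means 72% of values fall below this point.

Using the inverse CDF (quantile function):
x = F⁻¹(0.72) = 55.6719

Verification: P(X ≤ 55.6719) = 0.72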